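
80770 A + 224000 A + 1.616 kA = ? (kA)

306.386 kA

In kA:
  80770 A = 80770 × 10^-3 kA = 80.77
  224000 A = 224000 × 10^-3 kA = 224
  1.616 kA → 1.616
Sum: 80.77 + 224 + 1.616 = 306.386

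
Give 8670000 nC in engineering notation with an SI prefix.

8.67 mC

= 8.67 × 10⁻³ C; 10⁻³ is milli.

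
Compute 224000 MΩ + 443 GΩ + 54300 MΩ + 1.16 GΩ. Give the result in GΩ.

722.46 GΩ

In GΩ:
  224000 MΩ = 224000 × 10⁻³ GΩ = 224
  443 GΩ → 443
  54300 MΩ = 54300 × 10⁻³ GΩ = 54.3
  1.16 GΩ → 1.16
Sum: 224 + 443 + 54.3 + 1.16 = 722.46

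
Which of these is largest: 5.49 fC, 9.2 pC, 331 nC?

331 nC

5.49 fC = 0.00000000000000549 C
9.2 pC = 0.0000000000092 C
331 nC = 0.000000331 C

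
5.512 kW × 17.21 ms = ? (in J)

94.86152 J

5.512e3 × 17.21e-3 = 94.86152 J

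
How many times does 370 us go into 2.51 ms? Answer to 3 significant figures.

6.78

(2.51 × 10⁻³) / (370 × 10⁻⁶) = 0.006784 × 10³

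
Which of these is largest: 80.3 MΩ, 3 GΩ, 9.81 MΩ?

80.3 MΩ = 80300000 Ω
3 GΩ = 3000000000 Ω
9.81 MΩ = 9810000 Ω

3 GΩ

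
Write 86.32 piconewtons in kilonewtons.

0.00000000000008632 kilonewtons

pico = 10^-12, kilo = 10^3; factor is 10^-15.
86.32 × 10^-15 = 0.00000000000008632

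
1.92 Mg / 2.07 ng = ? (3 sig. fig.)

(1.92 × 10^6) / (2.07 × 10^-9) = 0.9275 × 10^15

928000000000000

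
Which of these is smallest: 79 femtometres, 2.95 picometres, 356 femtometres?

79 femtometres

79 femtometres = 0.000000000000079 metres
2.95 picometres = 0.00000000000295 metres
356 femtometres = 0.000000000000356 metres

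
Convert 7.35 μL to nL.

micro = 10^-6, nano = 10^-9; factor is 10^3.
7.35 × 10^3 = 7350

7350 nL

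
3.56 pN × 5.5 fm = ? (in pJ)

0.00000000000001958 pJ

3.56 × 10⁻¹² × 5.5 × 10⁻¹⁵ = 19.58 × 10⁻²⁷ J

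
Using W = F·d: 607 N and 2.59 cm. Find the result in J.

607 × 2.59e-2 = 1572.13e-2 J

15.7213 J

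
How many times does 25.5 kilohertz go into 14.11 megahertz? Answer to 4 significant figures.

553.3

(14.11 × 10⁶) / (25.5 × 10³) = 0.55333 × 10³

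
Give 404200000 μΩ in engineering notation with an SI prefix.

404.2 Ω

= 404.2 Ω; mantissa already in [1, 1000).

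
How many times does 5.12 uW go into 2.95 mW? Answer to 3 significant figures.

576

(2.95e-3) / (5.12e-6) = 0.5762e3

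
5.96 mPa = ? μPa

5960 μPa

milli = 10⁻³, micro = 10⁻⁶; factor is 10³.
5.96 × 10³ = 5960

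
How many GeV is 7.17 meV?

milli = 1e-3, giga = 1e9; factor is 1e-12.
7.17 × 1e-12 = 0.00000000000717

0.00000000000717 GeV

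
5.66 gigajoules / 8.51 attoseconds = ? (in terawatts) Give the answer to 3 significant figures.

(5.66 × 10⁹) / (8.51 × 10⁻¹⁸) = 0.6651 × 10²⁷ W

665000000000000 terawatts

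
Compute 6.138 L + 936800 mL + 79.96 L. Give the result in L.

1022.898 L

In L:
  6.138 L → 6.138
  936800 mL = 936800 × 10^-3 L = 936.8
  79.96 L → 79.96
Sum: 6.138 + 936.8 + 79.96 = 1022.898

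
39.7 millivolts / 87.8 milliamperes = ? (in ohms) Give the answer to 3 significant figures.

0.452 ohms

(39.7 × 10⁻³) / (87.8 × 10⁻³) = 0.45216 Ω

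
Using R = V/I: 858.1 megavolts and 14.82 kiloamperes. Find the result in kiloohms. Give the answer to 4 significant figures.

57.90 kiloohms

(858.1e6) / (14.82e3) = 57.9015e3 Ω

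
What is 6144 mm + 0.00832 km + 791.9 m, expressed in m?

806.364 m

In m:
  6144 mm = 6144e-3 m = 6.144
  0.00832 km = 0.00832e3 m = 8.32
  791.9 m → 791.9
Sum: 6.144 + 8.32 + 791.9 = 806.364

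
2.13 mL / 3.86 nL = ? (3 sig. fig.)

(2.13 × 10⁻³) / (3.86 × 10⁻⁹) = 0.5518 × 10⁶

552000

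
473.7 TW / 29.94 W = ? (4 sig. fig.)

(473.7 × 10^12) / (29.94) = 15.822 × 10^12

15820000000000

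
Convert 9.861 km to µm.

9861000000 µm

kilo = 1e3, micro = 1e-6; factor is 1e9.
9.861 × 1e9 = 9861000000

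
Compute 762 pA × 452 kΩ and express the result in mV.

0.344424 mV

762 × 10^-12 × 452 × 10^3 = 344424 × 10^-9 V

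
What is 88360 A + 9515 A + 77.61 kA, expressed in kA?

175.485 kA

In kA:
  88360 A = 88360e-3 kA = 88.36
  9515 A = 9515e-3 kA = 9.515
  77.61 kA → 77.61
Sum: 88.36 + 9.515 + 77.61 = 175.485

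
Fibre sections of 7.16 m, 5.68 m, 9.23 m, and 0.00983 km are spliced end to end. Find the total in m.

31.9 m

In m:
  7.16 m → 7.16
  5.68 m → 5.68
  9.23 m → 9.23
  0.00983 km = 0.00983 × 10³ m = 9.83
Sum: 7.16 + 5.68 + 9.23 + 9.83 = 31.9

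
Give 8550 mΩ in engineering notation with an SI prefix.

= 8.55 Ω; mantissa already in [1, 1000).

8.55 Ω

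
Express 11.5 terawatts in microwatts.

11500000000000000000 microwatts

tera = 10^12, micro = 10^-6; factor is 10^18.
11.5 × 10^18 = 11500000000000000000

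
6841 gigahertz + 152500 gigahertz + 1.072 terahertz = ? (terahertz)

In terahertz:
  6841 gigahertz = 6841 × 10^-3 terahertz = 6.841
  152500 gigahertz = 152500 × 10^-3 terahertz = 152.5
  1.072 terahertz → 1.072
Sum: 6.841 + 152.5 + 1.072 = 160.413

160.413 terahertz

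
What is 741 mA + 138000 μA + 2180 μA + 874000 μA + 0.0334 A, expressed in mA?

1788.58 mA

In mA:
  741 mA → 741
  138000 μA = 138000 × 10^-3 mA = 138
  2180 μA = 2180 × 10^-3 mA = 2.18
  874000 μA = 874000 × 10^-3 mA = 874
  0.0334 A = 0.0334 × 10^3 mA = 33.4
Sum: 741 + 138 + 2.18 + 874 + 33.4 = 1788.58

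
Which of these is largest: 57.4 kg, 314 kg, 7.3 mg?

57.4 kg = 57400 g
314 kg = 314000 g
7.3 mg = 0.0073 g

314 kg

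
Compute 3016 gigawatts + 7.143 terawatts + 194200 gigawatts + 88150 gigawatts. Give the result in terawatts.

In terawatts:
  3016 gigawatts = 3016e-3 terawatts = 3.016
  7.143 terawatts → 7.143
  194200 gigawatts = 194200e-3 terawatts = 194.2
  88150 gigawatts = 88150e-3 terawatts = 88.15
Sum: 3.016 + 7.143 + 194.2 + 88.15 = 292.509

292.509 terawatts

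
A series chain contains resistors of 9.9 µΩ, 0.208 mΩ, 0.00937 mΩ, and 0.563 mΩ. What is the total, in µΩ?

In µΩ:
  9.9 µΩ → 9.9
  0.208 mΩ = 0.208 × 10^3 µΩ = 208
  0.00937 mΩ = 0.00937 × 10^3 µΩ = 9.37
  0.563 mΩ = 0.563 × 10^3 µΩ = 563
Sum: 9.9 + 208 + 9.37 + 563 = 790.27

790.27 µΩ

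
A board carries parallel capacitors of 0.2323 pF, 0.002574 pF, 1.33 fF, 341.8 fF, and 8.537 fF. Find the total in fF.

586.541 fF

In fF:
  0.2323 pF = 0.2323 × 10^3 fF = 232.3
  0.002574 pF = 0.002574 × 10^3 fF = 2.574
  1.33 fF → 1.33
  341.8 fF → 341.8
  8.537 fF → 8.537
Sum: 232.3 + 2.574 + 1.33 + 341.8 + 8.537 = 586.541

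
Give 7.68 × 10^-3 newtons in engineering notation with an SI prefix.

= 7.68 × 10^-3 newtons; 10^-3 is milli.

7.68 millinewtons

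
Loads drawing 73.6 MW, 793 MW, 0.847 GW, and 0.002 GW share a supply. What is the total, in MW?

In MW:
  73.6 MW → 73.6
  793 MW → 793
  0.847 GW = 0.847e3 MW = 847
  0.002 GW = 0.002e3 MW = 2
Sum: 73.6 + 793 + 847 + 2 = 1715.6

1715.6 MW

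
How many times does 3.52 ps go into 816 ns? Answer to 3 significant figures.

232000

(816 × 10^-9) / (3.52 × 10^-12) = 231.8 × 10^3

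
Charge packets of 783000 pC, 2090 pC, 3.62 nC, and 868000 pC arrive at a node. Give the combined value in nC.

1656.71 nC

In nC:
  783000 pC = 783000e-3 nC = 783
  2090 pC = 2090e-3 nC = 2.09
  3.62 nC → 3.62
  868000 pC = 868000e-3 nC = 868
Sum: 783 + 2.09 + 3.62 + 868 = 1656.71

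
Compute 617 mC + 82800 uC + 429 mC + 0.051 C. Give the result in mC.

In mC:
  617 mC → 617
  82800 uC = 82800e-3 mC = 82.8
  429 mC → 429
  0.051 C = 0.051e3 mC = 51
Sum: 617 + 82.8 + 429 + 51 = 1179.8

1179.8 mC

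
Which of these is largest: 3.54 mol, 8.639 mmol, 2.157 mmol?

3.54 mol = 3.54 mol
8.639 mmol = 0.008639 mol
2.157 mmol = 0.002157 mol

3.54 mol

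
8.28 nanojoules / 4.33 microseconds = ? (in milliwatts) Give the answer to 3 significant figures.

1.91 milliwatts

(8.28 × 10⁻⁹) / (4.33 × 10⁻⁶) = 1.9122 × 10⁻³ W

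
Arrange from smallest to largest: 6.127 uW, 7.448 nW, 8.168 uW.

6.127 uW = 0.000006127 W
7.448 nW = 0.000000007448 W
8.168 uW = 0.000008168 W

7.448 nW < 6.127 uW < 8.168 uW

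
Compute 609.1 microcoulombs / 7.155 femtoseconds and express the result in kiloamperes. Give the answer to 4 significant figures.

85130000 kiloamperes

(609.1 × 10^-6) / (7.155 × 10^-15) = 85.1293 × 10^9 A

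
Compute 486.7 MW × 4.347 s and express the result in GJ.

2.1156849 GJ

486.7 × 10^6 × 4.347 = 2115.6849 × 10^6 J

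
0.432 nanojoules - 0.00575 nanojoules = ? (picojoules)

426.25 picojoules

In picojoules:
  0.432 nanojoules = 0.432 × 10³ picojoules = 432
  0.00575 nanojoules = 0.00575 × 10³ picojoules = 5.75
Difference: 432 - 5.75 = 426.25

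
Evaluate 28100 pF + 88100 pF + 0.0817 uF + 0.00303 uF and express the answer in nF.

200.93 nF

In nF:
  28100 pF = 28100 × 10⁻³ nF = 28.1
  88100 pF = 88100 × 10⁻³ nF = 88.1
  0.0817 uF = 0.0817 × 10³ nF = 81.7
  0.00303 uF = 0.00303 × 10³ nF = 3.03
Sum: 28.1 + 88.1 + 81.7 + 3.03 = 200.93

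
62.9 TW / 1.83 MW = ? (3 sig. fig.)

34400000

(62.9 × 10¹²) / (1.83 × 10⁶) = 34.37 × 10⁶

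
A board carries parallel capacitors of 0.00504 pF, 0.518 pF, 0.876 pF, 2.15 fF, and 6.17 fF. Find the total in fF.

1407.36 fF

In fF:
  0.00504 pF = 0.00504 × 10³ fF = 5.04
  0.518 pF = 0.518 × 10³ fF = 518
  0.876 pF = 0.876 × 10³ fF = 876
  2.15 fF → 2.15
  6.17 fF → 6.17
Sum: 5.04 + 518 + 876 + 2.15 + 6.17 = 1407.36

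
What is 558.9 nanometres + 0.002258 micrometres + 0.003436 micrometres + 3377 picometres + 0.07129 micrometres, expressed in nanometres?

In nanometres:
  558.9 nanometres → 558.9
  0.002258 micrometres = 0.002258e3 nanometres = 2.258
  0.003436 micrometres = 0.003436e3 nanometres = 3.436
  3377 picometres = 3377e-3 nanometres = 3.377
  0.07129 micrometres = 0.07129e3 nanometres = 71.29
Sum: 558.9 + 2.258 + 3.436 + 3.377 + 71.29 = 639.261

639.261 nanometres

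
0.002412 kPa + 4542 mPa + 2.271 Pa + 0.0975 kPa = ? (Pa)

In Pa:
  0.002412 kPa = 0.002412 × 10^3 Pa = 2.412
  4542 mPa = 4542 × 10^-3 Pa = 4.542
  2.271 Pa → 2.271
  0.0975 kPa = 0.0975 × 10^3 Pa = 97.5
Sum: 2.412 + 4.542 + 2.271 + 97.5 = 106.725

106.725 Pa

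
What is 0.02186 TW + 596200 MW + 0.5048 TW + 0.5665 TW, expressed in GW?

1689.36 GW

In GW:
  0.02186 TW = 0.02186 × 10³ GW = 21.86
  596200 MW = 596200 × 10⁻³ GW = 596.2
  0.5048 TW = 0.5048 × 10³ GW = 504.8
  0.5665 TW = 0.5665 × 10³ GW = 566.5
Sum: 21.86 + 596.2 + 504.8 + 566.5 = 1689.36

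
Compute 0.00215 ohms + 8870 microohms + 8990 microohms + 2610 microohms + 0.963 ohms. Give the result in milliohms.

985.62 milliohms

In milliohms:
  0.00215 ohms = 0.00215e3 milliohms = 2.15
  8870 microohms = 8870e-3 milliohms = 8.87
  8990 microohms = 8990e-3 milliohms = 8.99
  2610 microohms = 2610e-3 milliohms = 2.61
  0.963 ohms = 0.963e3 milliohms = 963
Sum: 2.15 + 8.87 + 8.99 + 2.61 + 963 = 985.62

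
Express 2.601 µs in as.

2601000000000 as

micro = 1e-6, atto = 1e-18; factor is 1e12.
2.601 × 1e12 = 2601000000000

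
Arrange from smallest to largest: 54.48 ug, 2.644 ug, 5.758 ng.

54.48 ug = 0.00005448 g
2.644 ug = 0.000002644 g
5.758 ng = 0.000000005758 g

5.758 ng < 2.644 ug < 54.48 ug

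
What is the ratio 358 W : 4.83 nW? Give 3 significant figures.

74100000000

(358) / (4.83 × 10^-9) = 74.12 × 10^9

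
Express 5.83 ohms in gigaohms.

0.00000000583 gigaohms

(no prefix) = 1e0, giga = 1e9; factor is 1e-9.
5.83 × 1e-9 = 0.00000000583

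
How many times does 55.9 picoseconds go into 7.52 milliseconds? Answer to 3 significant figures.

135000000

(7.52 × 10^-3) / (55.9 × 10^-12) = 0.1345 × 10^9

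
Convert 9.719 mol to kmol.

(no prefix) = 10⁰, kilo = 10³; factor is 10⁻³.
9.719 × 10⁻³ = 0.009719

0.009719 kmol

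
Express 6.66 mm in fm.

6660000000000 fm

milli = 10^-3, femto = 10^-15; factor is 10^12.
6.66 × 10^12 = 6660000000000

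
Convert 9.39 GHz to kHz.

giga = 10^9, kilo = 10^3; factor is 10^6.
9.39 × 10^6 = 9390000

9390000 kHz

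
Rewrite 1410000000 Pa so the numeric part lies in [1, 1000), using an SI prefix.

1.41 GPa

= 1.41 × 10⁹ Pa; 10⁹ is giga.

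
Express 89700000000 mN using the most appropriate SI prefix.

= 89.7 × 10^6 N; 10^6 is mega.

89.7 MN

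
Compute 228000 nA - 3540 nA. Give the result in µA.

224.46 µA

In µA:
  228000 nA = 228000 × 10⁻³ µA = 228
  3540 nA = 3540 × 10⁻³ µA = 3.54
Difference: 228 - 3.54 = 224.46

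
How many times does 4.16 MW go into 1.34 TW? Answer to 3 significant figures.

322000

(1.34 × 10¹²) / (4.16 × 10⁶) = 0.3221 × 10⁶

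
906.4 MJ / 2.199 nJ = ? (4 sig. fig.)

412200000000000000

(906.4 × 10^6) / (2.199 × 10^-9) = 412.19 × 10^15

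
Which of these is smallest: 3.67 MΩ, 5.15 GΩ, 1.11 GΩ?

3.67 MΩ

3.67 MΩ = 3670000 Ω
5.15 GΩ = 5150000000 Ω
1.11 GΩ = 1110000000 Ω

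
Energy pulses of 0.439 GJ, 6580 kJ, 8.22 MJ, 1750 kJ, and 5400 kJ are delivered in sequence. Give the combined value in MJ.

460.95 MJ

In MJ:
  0.439 GJ = 0.439 × 10³ MJ = 439
  6580 kJ = 6580 × 10⁻³ MJ = 6.58
  8.22 MJ → 8.22
  1750 kJ = 1750 × 10⁻³ MJ = 1.75
  5400 kJ = 5400 × 10⁻³ MJ = 5.4
Sum: 439 + 6.58 + 8.22 + 1.75 + 5.4 = 460.95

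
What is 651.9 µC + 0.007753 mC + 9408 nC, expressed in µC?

669.061 µC

In µC:
  651.9 µC → 651.9
  0.007753 mC = 0.007753e3 µC = 7.753
  9408 nC = 9408e-3 µC = 9.408
Sum: 651.9 + 7.753 + 9.408 = 669.061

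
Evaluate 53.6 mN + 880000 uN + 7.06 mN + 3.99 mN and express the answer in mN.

944.65 mN

In mN:
  53.6 mN → 53.6
  880000 uN = 880000 × 10⁻³ mN = 880
  7.06 mN → 7.06
  3.99 mN → 3.99
Sum: 53.6 + 880 + 7.06 + 3.99 = 944.65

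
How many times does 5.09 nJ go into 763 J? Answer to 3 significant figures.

(763) / (5.09 × 10⁻⁹) = 149.9 × 10⁹

150000000000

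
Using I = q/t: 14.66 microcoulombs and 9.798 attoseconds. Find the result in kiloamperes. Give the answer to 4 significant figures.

1496000000 kiloamperes

(14.66 × 10⁻⁶) / (9.798 × 10⁻¹⁸) = 1.49622 × 10¹² A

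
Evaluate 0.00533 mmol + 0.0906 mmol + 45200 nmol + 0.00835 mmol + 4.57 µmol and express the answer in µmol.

In µmol:
  0.00533 mmol = 0.00533e3 µmol = 5.33
  0.0906 mmol = 0.0906e3 µmol = 90.6
  45200 nmol = 45200e-3 µmol = 45.2
  0.00835 mmol = 0.00835e3 µmol = 8.35
  4.57 µmol → 4.57
Sum: 5.33 + 90.6 + 45.2 + 8.35 + 4.57 = 154.05

154.05 µmol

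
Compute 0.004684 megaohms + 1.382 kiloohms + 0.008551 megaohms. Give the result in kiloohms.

In kiloohms:
  0.004684 megaohms = 0.004684e3 kiloohms = 4.684
  1.382 kiloohms → 1.382
  0.008551 megaohms = 0.008551e3 kiloohms = 8.551
Sum: 4.684 + 1.382 + 8.551 = 14.617

14.617 kiloohms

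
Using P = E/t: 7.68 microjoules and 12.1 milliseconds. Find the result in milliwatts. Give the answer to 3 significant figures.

(7.68 × 10⁻⁶) / (12.1 × 10⁻³) = 0.63471 × 10⁻³ W

0.635 milliwatts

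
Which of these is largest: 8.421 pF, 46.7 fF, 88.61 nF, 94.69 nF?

8.421 pF = 0.000000000008421 F
46.7 fF = 0.0000000000000467 F
88.61 nF = 0.00000008861 F
94.69 nF = 0.00000009469 F

94.69 nF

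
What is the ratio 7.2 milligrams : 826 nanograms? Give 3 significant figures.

8720

(7.2e-3) / (826e-9) = 0.008717e6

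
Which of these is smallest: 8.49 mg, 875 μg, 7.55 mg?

875 μg

8.49 mg = 0.00849 g
875 μg = 0.000875 g
7.55 mg = 0.00755 g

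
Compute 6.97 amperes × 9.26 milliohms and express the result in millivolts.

64.5422 millivolts

6.97 × 9.26 × 10⁻³ = 64.5422 × 10⁻³ V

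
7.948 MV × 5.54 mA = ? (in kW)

44.03192 kW

7.948 × 10^6 × 5.54 × 10^-3 = 44.03192 × 10^3 W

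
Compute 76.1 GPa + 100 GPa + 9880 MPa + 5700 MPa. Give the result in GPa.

In GPa:
  76.1 GPa → 76.1
  100 GPa → 100
  9880 MPa = 9880 × 10⁻³ GPa = 9.88
  5700 MPa = 5700 × 10⁻³ GPa = 5.7
Sum: 76.1 + 100 + 9.88 + 5.7 = 191.68

191.68 GPa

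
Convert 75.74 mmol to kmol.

0.00007574 kmol

milli = 1e-3, kilo = 1e3; factor is 1e-6.
75.74 × 1e-6 = 0.00007574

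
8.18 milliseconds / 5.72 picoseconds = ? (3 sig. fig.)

(8.18 × 10⁻³) / (5.72 × 10⁻¹²) = 1.43 × 10⁹

1430000000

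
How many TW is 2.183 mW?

0.000000000000002183 TW

milli = 1e-3, tera = 1e12; factor is 1e-15.
2.183 × 1e-15 = 0.000000000000002183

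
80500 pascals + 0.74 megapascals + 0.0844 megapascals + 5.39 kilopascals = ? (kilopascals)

910.29 kilopascals

In kilopascals:
  80500 pascals = 80500 × 10^-3 kilopascals = 80.5
  0.74 megapascals = 0.74 × 10^3 kilopascals = 740
  0.0844 megapascals = 0.0844 × 10^3 kilopascals = 84.4
  5.39 kilopascals → 5.39
Sum: 80.5 + 740 + 84.4 + 5.39 = 910.29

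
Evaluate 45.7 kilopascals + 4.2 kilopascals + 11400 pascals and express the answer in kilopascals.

In kilopascals:
  45.7 kilopascals → 45.7
  4.2 kilopascals → 4.2
  11400 pascals = 11400 × 10^-3 kilopascals = 11.4
Sum: 45.7 + 4.2 + 11.4 = 61.3

61.3 kilopascals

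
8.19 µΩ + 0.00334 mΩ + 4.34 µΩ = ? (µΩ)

In µΩ:
  8.19 µΩ → 8.19
  0.00334 mΩ = 0.00334 × 10^3 µΩ = 3.34
  4.34 µΩ → 4.34
Sum: 8.19 + 3.34 + 4.34 = 15.87

15.87 µΩ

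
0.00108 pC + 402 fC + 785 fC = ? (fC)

1188.08 fC

In fC:
  0.00108 pC = 0.00108 × 10^3 fC = 1.08
  402 fC → 402
  785 fC → 785
Sum: 1.08 + 402 + 785 = 1188.08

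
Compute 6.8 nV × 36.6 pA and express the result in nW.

0.00000000024888 nW

6.8 × 10^-9 × 36.6 × 10^-12 = 248.88 × 10^-21 W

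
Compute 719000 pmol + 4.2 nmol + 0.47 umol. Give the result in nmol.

1193.2 nmol

In nmol:
  719000 pmol = 719000e-3 nmol = 719
  4.2 nmol → 4.2
  0.47 umol = 0.47e3 nmol = 470
Sum: 719 + 4.2 + 470 = 1193.2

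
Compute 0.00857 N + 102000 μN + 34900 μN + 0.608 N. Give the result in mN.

753.47 mN

In mN:
  0.00857 N = 0.00857e3 mN = 8.57
  102000 μN = 102000e-3 mN = 102
  34900 μN = 34900e-3 mN = 34.9
  0.608 N = 0.608e3 mN = 608
Sum: 8.57 + 102 + 34.9 + 608 = 753.47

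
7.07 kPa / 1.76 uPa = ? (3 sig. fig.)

(7.07e3) / (1.76e-6) = 4.017e9

4020000000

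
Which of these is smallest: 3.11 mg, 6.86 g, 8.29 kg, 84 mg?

3.11 mg

3.11 mg = 0.00311 g
6.86 g = 6.86 g
8.29 kg = 8290 g
84 mg = 0.084 g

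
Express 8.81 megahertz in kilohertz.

8810 kilohertz

mega = 10⁶, kilo = 10³; factor is 10³.
8.81 × 10³ = 8810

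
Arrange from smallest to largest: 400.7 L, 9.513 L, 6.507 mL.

6.507 mL < 9.513 L < 400.7 L

400.7 L = 400.7 L
9.513 L = 9.513 L
6.507 mL = 0.006507 L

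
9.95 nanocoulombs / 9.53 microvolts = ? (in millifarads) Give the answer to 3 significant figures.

1.04 millifarads

(9.95e-9) / (9.53e-6) = 1.0441e-3 F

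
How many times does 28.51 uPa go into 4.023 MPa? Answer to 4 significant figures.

141100000000

(4.023 × 10^6) / (28.51 × 10^-6) = 0.14111 × 10^12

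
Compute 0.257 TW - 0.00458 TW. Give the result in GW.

In GW:
  0.257 TW = 0.257 × 10³ GW = 257
  0.00458 TW = 0.00458 × 10³ GW = 4.58
Difference: 257 - 4.58 = 252.42

252.42 GW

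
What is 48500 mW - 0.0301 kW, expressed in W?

In W:
  48500 mW = 48500 × 10^-3 W = 48.5
  0.0301 kW = 0.0301 × 10^3 W = 30.1
Difference: 48.5 - 30.1 = 18.4

18.4 W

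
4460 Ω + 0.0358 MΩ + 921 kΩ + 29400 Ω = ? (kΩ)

In kΩ:
  4460 Ω = 4460 × 10⁻³ kΩ = 4.46
  0.0358 MΩ = 0.0358 × 10³ kΩ = 35.8
  921 kΩ → 921
  29400 Ω = 29400 × 10⁻³ kΩ = 29.4
Sum: 4.46 + 35.8 + 921 + 29.4 = 990.66

990.66 kΩ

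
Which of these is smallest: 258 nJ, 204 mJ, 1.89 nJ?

258 nJ = 0.000000258 J
204 mJ = 0.204 J
1.89 nJ = 0.00000000189 J

1.89 nJ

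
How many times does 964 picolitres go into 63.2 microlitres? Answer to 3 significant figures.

65600

(63.2e-6) / (964e-12) = 0.06556e6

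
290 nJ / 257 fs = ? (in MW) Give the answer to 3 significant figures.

1.13 MW

(290 × 10⁻⁹) / (257 × 10⁻¹⁵) = 1.1284 × 10⁶ W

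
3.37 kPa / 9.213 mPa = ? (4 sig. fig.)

(3.37 × 10^3) / (9.213 × 10^-3) = 0.36579 × 10^6

365800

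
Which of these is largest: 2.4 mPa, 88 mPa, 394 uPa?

2.4 mPa = 0.0024 Pa
88 mPa = 0.088 Pa
394 uPa = 0.000394 Pa

88 mPa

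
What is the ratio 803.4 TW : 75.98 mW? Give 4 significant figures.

(803.4 × 10^12) / (75.98 × 10^-3) = 10.574 × 10^15

10570000000000000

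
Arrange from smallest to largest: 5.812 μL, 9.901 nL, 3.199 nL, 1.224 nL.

5.812 μL = 0.000005812 L
9.901 nL = 0.000000009901 L
3.199 nL = 0.000000003199 L
1.224 nL = 0.000000001224 L

1.224 nL < 3.199 nL < 9.901 nL < 5.812 μL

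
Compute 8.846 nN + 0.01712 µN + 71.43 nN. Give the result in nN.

In nN:
  8.846 nN → 8.846
  0.01712 µN = 0.01712 × 10³ nN = 17.12
  71.43 nN → 71.43
Sum: 8.846 + 17.12 + 71.43 = 97.396

97.396 nN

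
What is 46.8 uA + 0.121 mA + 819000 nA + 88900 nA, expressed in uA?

1075.7 uA

In uA:
  46.8 uA → 46.8
  0.121 mA = 0.121e3 uA = 121
  819000 nA = 819000e-3 uA = 819
  88900 nA = 88900e-3 uA = 88.9
Sum: 46.8 + 121 + 819 + 88.9 = 1075.7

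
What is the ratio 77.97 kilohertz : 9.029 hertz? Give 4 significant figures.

(77.97e3) / (9.029) = 8.6355e3

8636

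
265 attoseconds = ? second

atto = 10^-18, (no prefix) = 10^0; factor is 10^-18.
265 × 10^-18 = 0.000000000000000265

0.000000000000000265 seconds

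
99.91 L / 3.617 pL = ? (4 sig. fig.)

(99.91) / (3.617 × 10⁻¹²) = 27.622 × 10¹²

27620000000000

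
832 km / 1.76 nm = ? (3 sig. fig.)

(832 × 10³) / (1.76 × 10⁻⁹) = 472.7 × 10¹²

473000000000000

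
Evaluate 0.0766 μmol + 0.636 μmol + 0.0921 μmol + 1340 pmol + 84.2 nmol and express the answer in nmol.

In nmol:
  0.0766 μmol = 0.0766 × 10³ nmol = 76.6
  0.636 μmol = 0.636 × 10³ nmol = 636
  0.0921 μmol = 0.0921 × 10³ nmol = 92.1
  1340 pmol = 1340 × 10⁻³ nmol = 1.34
  84.2 nmol → 84.2
Sum: 76.6 + 636 + 92.1 + 1.34 + 84.2 = 890.24

890.24 nmol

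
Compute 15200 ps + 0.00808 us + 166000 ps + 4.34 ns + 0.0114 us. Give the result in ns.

205.02 ns

In ns:
  15200 ps = 15200e-3 ns = 15.2
  0.00808 us = 0.00808e3 ns = 8.08
  166000 ps = 166000e-3 ns = 166
  4.34 ns → 4.34
  0.0114 us = 0.0114e3 ns = 11.4
Sum: 15.2 + 8.08 + 166 + 4.34 + 11.4 = 205.02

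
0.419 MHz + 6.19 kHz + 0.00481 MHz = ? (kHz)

430 kHz

In kHz:
  0.419 MHz = 0.419 × 10³ kHz = 419
  6.19 kHz → 6.19
  0.00481 MHz = 0.00481 × 10³ kHz = 4.81
Sum: 419 + 6.19 + 4.81 = 430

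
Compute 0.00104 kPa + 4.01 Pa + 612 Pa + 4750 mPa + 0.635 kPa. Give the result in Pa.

1256.8 Pa

In Pa:
  0.00104 kPa = 0.00104e3 Pa = 1.04
  4.01 Pa → 4.01
  612 Pa → 612
  4750 mPa = 4750e-3 Pa = 4.75
  0.635 kPa = 0.635e3 Pa = 635
Sum: 1.04 + 4.01 + 612 + 4.75 + 635 = 1256.8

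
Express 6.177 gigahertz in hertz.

6177000000 hertz

giga = 1e9, (no prefix) = 1e0; factor is 1e9.
6.177 × 1e9 = 6177000000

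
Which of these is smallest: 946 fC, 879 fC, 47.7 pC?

946 fC = 0.000000000000946 C
879 fC = 0.000000000000879 C
47.7 pC = 0.0000000000477 C

879 fC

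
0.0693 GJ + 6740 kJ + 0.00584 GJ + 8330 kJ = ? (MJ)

90.21 MJ

In MJ:
  0.0693 GJ = 0.0693e3 MJ = 69.3
  6740 kJ = 6740e-3 MJ = 6.74
  0.00584 GJ = 0.00584e3 MJ = 5.84
  8330 kJ = 8330e-3 MJ = 8.33
Sum: 69.3 + 6.74 + 5.84 + 8.33 = 90.21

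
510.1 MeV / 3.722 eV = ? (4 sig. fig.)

137000000

(510.1e6) / (3.722) = 137.05e6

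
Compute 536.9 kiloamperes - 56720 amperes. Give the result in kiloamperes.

In kiloamperes:
  536.9 kiloamperes → 536.9
  56720 amperes = 56720 × 10^-3 kiloamperes = 56.72
Difference: 536.9 - 56.72 = 480.18

480.18 kiloamperes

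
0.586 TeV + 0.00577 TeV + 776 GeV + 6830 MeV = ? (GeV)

In GeV:
  0.586 TeV = 0.586e3 GeV = 586
  0.00577 TeV = 0.00577e3 GeV = 5.77
  776 GeV → 776
  6830 MeV = 6830e-3 GeV = 6.83
Sum: 586 + 5.77 + 776 + 6.83 = 1374.6

1374.6 GeV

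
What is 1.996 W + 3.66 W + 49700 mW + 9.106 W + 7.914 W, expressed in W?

In W:
  1.996 W → 1.996
  3.66 W → 3.66
  49700 mW = 49700e-3 W = 49.7
  9.106 W → 9.106
  7.914 W → 7.914
Sum: 1.996 + 3.66 + 49.7 + 9.106 + 7.914 = 72.376

72.376 W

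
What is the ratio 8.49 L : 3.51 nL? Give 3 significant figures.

(8.49) / (3.51 × 10⁻⁹) = 2.419 × 10⁹

2420000000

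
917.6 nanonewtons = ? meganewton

0.0000000000009176 meganewtons

nano = 10⁻⁹, mega = 10⁶; factor is 10⁻¹⁵.
917.6 × 10⁻¹⁵ = 0.0000000000009176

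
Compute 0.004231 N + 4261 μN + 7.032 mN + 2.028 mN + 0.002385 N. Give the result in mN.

19.937 mN

In mN:
  0.004231 N = 0.004231 × 10^3 mN = 4.231
  4261 μN = 4261 × 10^-3 mN = 4.261
  7.032 mN → 7.032
  2.028 mN → 2.028
  0.002385 N = 0.002385 × 10^3 mN = 2.385
Sum: 4.231 + 4.261 + 7.032 + 2.028 + 2.385 = 19.937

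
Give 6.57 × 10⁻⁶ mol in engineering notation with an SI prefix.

6.57 umol

= 6.57 × 10⁻⁶ mol; 10⁻⁶ is micro.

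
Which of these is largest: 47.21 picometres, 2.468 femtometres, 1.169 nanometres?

1.169 nanometres

47.21 picometres = 0.00000000004721 metres
2.468 femtometres = 0.000000000000002468 metres
1.169 nanometres = 0.000000001169 metres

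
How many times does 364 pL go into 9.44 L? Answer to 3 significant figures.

25900000000

(9.44) / (364 × 10⁻¹²) = 0.02593 × 10¹²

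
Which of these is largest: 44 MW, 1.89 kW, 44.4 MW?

44.4 MW

44 MW = 44000000 W
1.89 kW = 1890 W
44.4 MW = 44400000 W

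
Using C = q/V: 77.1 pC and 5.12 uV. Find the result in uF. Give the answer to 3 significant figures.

15.1 uF

(77.1 × 10^-12) / (5.12 × 10^-6) = 15.059 × 10^-6 F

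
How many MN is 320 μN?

micro = 10^-6, mega = 10^6; factor is 10^-12.
320 × 10^-12 = 0.00000000032

0.00000000032 MN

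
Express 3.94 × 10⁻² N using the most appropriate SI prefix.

39.4 mN

= 39.4 × 10⁻³ N; 10⁻³ is milli.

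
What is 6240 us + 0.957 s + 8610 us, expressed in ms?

971.85 ms

In ms:
  6240 us = 6240 × 10^-3 ms = 6.24
  0.957 s = 0.957 × 10^3 ms = 957
  8610 us = 8610 × 10^-3 ms = 8.61
Sum: 6.24 + 957 + 8.61 = 971.85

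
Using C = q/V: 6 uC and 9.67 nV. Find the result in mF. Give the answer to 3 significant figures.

620000 mF

(6e-6) / (9.67e-9) = 0.62048e3 F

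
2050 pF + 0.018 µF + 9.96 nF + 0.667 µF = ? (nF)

In nF:
  2050 pF = 2050e-3 nF = 2.05
  0.018 µF = 0.018e3 nF = 18
  9.96 nF → 9.96
  0.667 µF = 0.667e3 nF = 667
Sum: 2.05 + 18 + 9.96 + 667 = 697.01

697.01 nF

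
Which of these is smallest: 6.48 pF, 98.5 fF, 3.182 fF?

6.48 pF = 0.00000000000648 F
98.5 fF = 0.0000000000000985 F
3.182 fF = 0.000000000000003182 F

3.182 fF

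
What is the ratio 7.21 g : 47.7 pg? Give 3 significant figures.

151000000000

(7.21) / (47.7 × 10⁻¹²) = 0.1512 × 10¹²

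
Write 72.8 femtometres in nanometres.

0.0000728 nanometres

femto = 10⁻¹⁵, nano = 10⁻⁹; factor is 10⁻⁶.
72.8 × 10⁻⁶ = 0.0000728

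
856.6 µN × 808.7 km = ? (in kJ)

0.69273242 kJ

856.6e-6 × 808.7e3 = 692732.42e-3 J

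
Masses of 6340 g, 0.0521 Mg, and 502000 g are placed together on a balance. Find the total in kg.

In kg:
  6340 g = 6340 × 10^-3 kg = 6.34
  0.0521 Mg = 0.0521 × 10^3 kg = 52.1
  502000 g = 502000 × 10^-3 kg = 502
Sum: 6.34 + 52.1 + 502 = 560.44

560.44 kg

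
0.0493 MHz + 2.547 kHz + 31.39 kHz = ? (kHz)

83.237 kHz

In kHz:
  0.0493 MHz = 0.0493e3 kHz = 49.3
  2.547 kHz → 2.547
  31.39 kHz → 31.39
Sum: 49.3 + 2.547 + 31.39 = 83.237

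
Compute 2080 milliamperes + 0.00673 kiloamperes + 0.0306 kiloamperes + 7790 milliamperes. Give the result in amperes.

47.2 amperes

In amperes:
  2080 milliamperes = 2080 × 10⁻³ amperes = 2.08
  0.00673 kiloamperes = 0.00673 × 10³ amperes = 6.73
  0.0306 kiloamperes = 0.0306 × 10³ amperes = 30.6
  7790 milliamperes = 7790 × 10⁻³ amperes = 7.79
Sum: 2.08 + 6.73 + 30.6 + 7.79 = 47.2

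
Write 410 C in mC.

410000 mC

(no prefix) = 10^0, milli = 10^-3; factor is 10^3.
410 × 10^3 = 410000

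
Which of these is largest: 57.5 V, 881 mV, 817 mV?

57.5 V

57.5 V = 57.5 V
881 mV = 0.881 V
817 mV = 0.817 V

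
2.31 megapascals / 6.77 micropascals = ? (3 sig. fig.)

341000000000

(2.31 × 10⁶) / (6.77 × 10⁻⁶) = 0.3412 × 10¹²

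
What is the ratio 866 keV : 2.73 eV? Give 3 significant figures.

(866e3) / (2.73) = 317.2e3

317000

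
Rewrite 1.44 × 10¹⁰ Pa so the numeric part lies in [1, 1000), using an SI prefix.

14.4 GPa

= 14.4 × 10⁹ Pa; 10⁹ is giga.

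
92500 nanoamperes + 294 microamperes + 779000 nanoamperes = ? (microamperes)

1165.5 microamperes

In microamperes:
  92500 nanoamperes = 92500e-3 microamperes = 92.5
  294 microamperes → 294
  779000 nanoamperes = 779000e-3 microamperes = 779
Sum: 92.5 + 294 + 779 = 1165.5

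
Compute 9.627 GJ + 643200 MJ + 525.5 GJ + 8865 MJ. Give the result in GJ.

In GJ:
  9.627 GJ → 9.627
  643200 MJ = 643200e-3 GJ = 643.2
  525.5 GJ → 525.5
  8865 MJ = 8865e-3 GJ = 8.865
Sum: 9.627 + 643.2 + 525.5 + 8.865 = 1187.192

1187.192 GJ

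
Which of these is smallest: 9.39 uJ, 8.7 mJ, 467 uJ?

9.39 uJ = 0.00000939 J
8.7 mJ = 0.0087 J
467 uJ = 0.000467 J

9.39 uJ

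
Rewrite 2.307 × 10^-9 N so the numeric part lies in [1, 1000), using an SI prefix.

= 2.307 × 10^-9 N; 10^-9 is nano.

2.307 nN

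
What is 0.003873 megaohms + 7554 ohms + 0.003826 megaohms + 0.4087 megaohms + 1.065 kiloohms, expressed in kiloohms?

In kiloohms:
  0.003873 megaohms = 0.003873 × 10^3 kiloohms = 3.873
  7554 ohms = 7554 × 10^-3 kiloohms = 7.554
  0.003826 megaohms = 0.003826 × 10^3 kiloohms = 3.826
  0.4087 megaohms = 0.4087 × 10^3 kiloohms = 408.7
  1.065 kiloohms → 1.065
Sum: 3.873 + 7.554 + 3.826 + 408.7 + 1.065 = 425.018

425.018 kiloohms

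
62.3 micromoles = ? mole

micro = 10^-6, (no prefix) = 10^0; factor is 10^-6.
62.3 × 10^-6 = 0.0000623

0.0000623 moles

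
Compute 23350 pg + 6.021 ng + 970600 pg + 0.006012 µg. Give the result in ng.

In ng:
  23350 pg = 23350 × 10⁻³ ng = 23.35
  6.021 ng → 6.021
  970600 pg = 970600 × 10⁻³ ng = 970.6
  0.006012 µg = 0.006012 × 10³ ng = 6.012
Sum: 23.35 + 6.021 + 970.6 + 6.012 = 1005.983

1005.983 ng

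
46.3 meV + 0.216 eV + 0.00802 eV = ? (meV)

In meV:
  46.3 meV → 46.3
  0.216 eV = 0.216 × 10^3 meV = 216
  0.00802 eV = 0.00802 × 10^3 meV = 8.02
Sum: 46.3 + 216 + 8.02 = 270.32

270.32 meV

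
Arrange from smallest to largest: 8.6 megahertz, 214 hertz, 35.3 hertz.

35.3 hertz < 214 hertz < 8.6 megahertz

8.6 megahertz = 8600000 hertz
214 hertz = 214 hertz
35.3 hertz = 35.3 hertz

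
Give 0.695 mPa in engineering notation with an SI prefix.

= 695 × 10^-6 Pa; 10^-6 is micro.

695 uPa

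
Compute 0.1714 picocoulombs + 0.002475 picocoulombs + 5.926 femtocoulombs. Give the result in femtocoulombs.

In femtocoulombs:
  0.1714 picocoulombs = 0.1714e3 femtocoulombs = 171.4
  0.002475 picocoulombs = 0.002475e3 femtocoulombs = 2.475
  5.926 femtocoulombs → 5.926
Sum: 171.4 + 2.475 + 5.926 = 179.801

179.801 femtocoulombs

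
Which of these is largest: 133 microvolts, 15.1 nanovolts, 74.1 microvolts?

133 microvolts

133 microvolts = 0.000133 volts
15.1 nanovolts = 0.0000000151 volts
74.1 microvolts = 0.0000741 volts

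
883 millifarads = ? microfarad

milli = 10⁻³, micro = 10⁻⁶; factor is 10³.
883 × 10³ = 883000

883000 microfarads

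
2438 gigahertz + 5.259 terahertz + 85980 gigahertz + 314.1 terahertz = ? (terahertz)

407.777 terahertz

In terahertz:
  2438 gigahertz = 2438e-3 terahertz = 2.438
  5.259 terahertz → 5.259
  85980 gigahertz = 85980e-3 terahertz = 85.98
  314.1 terahertz → 314.1
Sum: 2.438 + 5.259 + 85.98 + 314.1 = 407.777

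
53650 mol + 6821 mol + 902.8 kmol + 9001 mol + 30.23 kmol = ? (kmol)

1002.502 kmol

In kmol:
  53650 mol = 53650e-3 kmol = 53.65
  6821 mol = 6821e-3 kmol = 6.821
  902.8 kmol → 902.8
  9001 mol = 9001e-3 kmol = 9.001
  30.23 kmol → 30.23
Sum: 53.65 + 6.821 + 902.8 + 9.001 + 30.23 = 1002.502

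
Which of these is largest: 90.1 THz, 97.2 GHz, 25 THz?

90.1 THz

90.1 THz = 90100000000000 Hz
97.2 GHz = 97200000000 Hz
25 THz = 25000000000000 Hz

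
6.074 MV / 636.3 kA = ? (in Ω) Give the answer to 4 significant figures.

(6.074 × 10⁶) / (636.3 × 10³) = 0.00954581 × 10³ Ω

9.546 Ω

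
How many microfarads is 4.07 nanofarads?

0.00407 microfarads

nano = 1e-9, micro = 1e-6; factor is 1e-3.
4.07 × 1e-3 = 0.00407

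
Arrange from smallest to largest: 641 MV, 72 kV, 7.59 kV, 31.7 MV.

641 MV = 641000000 V
72 kV = 72000 V
7.59 kV = 7590 V
31.7 MV = 31700000 V

7.59 kV < 72 kV < 31.7 MV < 641 MV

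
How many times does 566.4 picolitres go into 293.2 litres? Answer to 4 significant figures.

517700000000

(293.2) / (566.4 × 10⁻¹²) = 0.51766 × 10¹²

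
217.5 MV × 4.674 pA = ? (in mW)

217.5 × 10⁶ × 4.674 × 10⁻¹² = 1016.595 × 10⁻⁶ W

1.016595 mW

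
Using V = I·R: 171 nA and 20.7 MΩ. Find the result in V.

171e-9 × 20.7e6 = 3539.7e-3 V

3.5397 V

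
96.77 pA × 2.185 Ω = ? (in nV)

96.77 × 10^-12 × 2.185 = 211.44245 × 10^-12 V

0.21144245 nV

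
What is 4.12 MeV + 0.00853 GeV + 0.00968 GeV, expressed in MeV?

22.33 MeV

In MeV:
  4.12 MeV → 4.12
  0.00853 GeV = 0.00853e3 MeV = 8.53
  0.00968 GeV = 0.00968e3 MeV = 9.68
Sum: 4.12 + 8.53 + 9.68 = 22.33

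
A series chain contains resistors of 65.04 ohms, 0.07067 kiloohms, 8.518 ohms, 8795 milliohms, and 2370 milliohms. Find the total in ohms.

In ohms:
  65.04 ohms → 65.04
  0.07067 kiloohms = 0.07067 × 10³ ohms = 70.67
  8.518 ohms → 8.518
  8795 milliohms = 8795 × 10⁻³ ohms = 8.795
  2370 milliohms = 2370 × 10⁻³ ohms = 2.37
Sum: 65.04 + 70.67 + 8.518 + 8.795 + 2.37 = 155.393

155.393 ohms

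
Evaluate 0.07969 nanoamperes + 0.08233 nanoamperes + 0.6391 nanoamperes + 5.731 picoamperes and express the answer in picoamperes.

In picoamperes:
  0.07969 nanoamperes = 0.07969 × 10^3 picoamperes = 79.69
  0.08233 nanoamperes = 0.08233 × 10^3 picoamperes = 82.33
  0.6391 nanoamperes = 0.6391 × 10^3 picoamperes = 639.1
  5.731 picoamperes → 5.731
Sum: 79.69 + 82.33 + 639.1 + 5.731 = 806.851

806.851 picoamperes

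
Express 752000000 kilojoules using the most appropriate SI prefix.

752 gigajoules

= 752e9 joules; 1e9 is giga.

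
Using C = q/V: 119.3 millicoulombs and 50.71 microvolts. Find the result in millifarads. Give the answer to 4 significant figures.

(119.3 × 10^-3) / (50.71 × 10^-6) = 2.35259 × 10^3 F

2353000 millifarads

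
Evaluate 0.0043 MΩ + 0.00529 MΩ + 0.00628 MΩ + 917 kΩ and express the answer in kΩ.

In kΩ:
  0.0043 MΩ = 0.0043 × 10^3 kΩ = 4.3
  0.00529 MΩ = 0.00529 × 10^3 kΩ = 5.29
  0.00628 MΩ = 0.00628 × 10^3 kΩ = 6.28
  917 kΩ → 917
Sum: 4.3 + 5.29 + 6.28 + 917 = 932.87

932.87 kΩ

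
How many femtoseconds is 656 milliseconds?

656000000000000 femtoseconds

milli = 10^-3, femto = 10^-15; factor is 10^12.
656 × 10^12 = 656000000000000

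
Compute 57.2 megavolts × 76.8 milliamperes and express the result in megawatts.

57.2 × 10⁶ × 76.8 × 10⁻³ = 4392.96 × 10³ W

4.39296 megawatts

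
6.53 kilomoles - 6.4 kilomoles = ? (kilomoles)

In kilomoles:
  6.53 kilomoles → 6.53
  6.4 kilomoles → 6.4
Difference: 6.53 - 6.4 = 0.13

0.13 kilomoles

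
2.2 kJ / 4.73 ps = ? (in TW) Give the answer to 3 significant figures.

(2.2 × 10^3) / (4.73 × 10^-12) = 0.46512 × 10^15 W

465 TW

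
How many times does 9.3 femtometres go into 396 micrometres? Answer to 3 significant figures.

(396 × 10^-6) / (9.3 × 10^-15) = 42.58 × 10^9

42600000000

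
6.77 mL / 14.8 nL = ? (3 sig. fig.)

(6.77 × 10^-3) / (14.8 × 10^-9) = 0.4574 × 10^6

457000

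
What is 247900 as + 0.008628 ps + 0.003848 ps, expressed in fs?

260.376 fs

In fs:
  247900 as = 247900 × 10⁻³ fs = 247.9
  0.008628 ps = 0.008628 × 10³ fs = 8.628
  0.003848 ps = 0.003848 × 10³ fs = 3.848
Sum: 247.9 + 8.628 + 3.848 = 260.376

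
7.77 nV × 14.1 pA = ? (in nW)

0.000000000109557 nW

7.77e-9 × 14.1e-12 = 109.557e-21 W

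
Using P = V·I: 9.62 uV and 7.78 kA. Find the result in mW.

9.62e-6 × 7.78e3 = 74.8436e-3 W

74.8436 mW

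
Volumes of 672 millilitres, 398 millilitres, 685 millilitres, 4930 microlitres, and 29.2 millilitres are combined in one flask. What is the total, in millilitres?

1789.13 millilitres

In millilitres:
  672 millilitres → 672
  398 millilitres → 398
  685 millilitres → 685
  4930 microlitres = 4930 × 10⁻³ millilitres = 4.93
  29.2 millilitres → 29.2
Sum: 672 + 398 + 685 + 4.93 + 29.2 = 1789.13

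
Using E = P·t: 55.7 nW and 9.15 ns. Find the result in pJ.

0.000509655 pJ

55.7 × 10⁻⁹ × 9.15 × 10⁻⁹ = 509.655 × 10⁻¹⁸ J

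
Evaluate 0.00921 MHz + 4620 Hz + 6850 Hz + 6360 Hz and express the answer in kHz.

27.04 kHz

In kHz:
  0.00921 MHz = 0.00921 × 10³ kHz = 9.21
  4620 Hz = 4620 × 10⁻³ kHz = 4.62
  6850 Hz = 6850 × 10⁻³ kHz = 6.85
  6360 Hz = 6360 × 10⁻³ kHz = 6.36
Sum: 9.21 + 4.62 + 6.85 + 6.36 = 27.04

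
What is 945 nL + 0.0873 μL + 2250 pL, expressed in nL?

In nL:
  945 nL → 945
  0.0873 μL = 0.0873e3 nL = 87.3
  2250 pL = 2250e-3 nL = 2.25
Sum: 945 + 87.3 + 2.25 = 1034.55

1034.55 nL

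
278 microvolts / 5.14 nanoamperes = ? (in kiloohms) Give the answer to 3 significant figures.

54.1 kiloohms

(278 × 10^-6) / (5.14 × 10^-9) = 54.086 × 10^3 Ω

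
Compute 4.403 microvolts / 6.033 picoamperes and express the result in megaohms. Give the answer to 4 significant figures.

0.7298 megaohms

(4.403 × 10^-6) / (6.033 × 10^-12) = 0.729819 × 10^6 Ω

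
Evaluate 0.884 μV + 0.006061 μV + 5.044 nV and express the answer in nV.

In nV:
  0.884 μV = 0.884e3 nV = 884
  0.006061 μV = 0.006061e3 nV = 6.061
  5.044 nV → 5.044
Sum: 884 + 6.061 + 5.044 = 895.105

895.105 nV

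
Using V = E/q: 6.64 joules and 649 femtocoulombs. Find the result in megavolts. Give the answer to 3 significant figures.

10200000 megavolts

(6.64) / (649 × 10^-15) = 0.010231 × 10^15 V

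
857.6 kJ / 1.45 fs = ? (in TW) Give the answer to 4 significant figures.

(857.6 × 10^3) / (1.45 × 10^-15) = 591.448 × 10^18 W

591400000 TW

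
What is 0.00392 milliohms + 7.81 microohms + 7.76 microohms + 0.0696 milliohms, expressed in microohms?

In microohms:
  0.00392 milliohms = 0.00392e3 microohms = 3.92
  7.81 microohms → 7.81
  7.76 microohms → 7.76
  0.0696 milliohms = 0.0696e3 microohms = 69.6
Sum: 3.92 + 7.81 + 7.76 + 69.6 = 89.09

89.09 microohms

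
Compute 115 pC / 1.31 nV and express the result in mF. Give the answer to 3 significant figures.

87.8 mF

(115 × 10⁻¹²) / (1.31 × 10⁻⁹) = 87.786 × 10⁻³ F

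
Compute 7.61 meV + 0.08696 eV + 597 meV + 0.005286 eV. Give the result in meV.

696.856 meV

In meV:
  7.61 meV → 7.61
  0.08696 eV = 0.08696e3 meV = 86.96
  597 meV → 597
  0.005286 eV = 0.005286e3 meV = 5.286
Sum: 7.61 + 86.96 + 597 + 5.286 = 696.856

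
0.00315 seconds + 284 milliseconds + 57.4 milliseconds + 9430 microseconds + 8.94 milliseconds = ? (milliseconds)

362.92 milliseconds

In milliseconds:
  0.00315 seconds = 0.00315 × 10³ milliseconds = 3.15
  284 milliseconds → 284
  57.4 milliseconds → 57.4
  9430 microseconds = 9430 × 10⁻³ milliseconds = 9.43
  8.94 milliseconds → 8.94
Sum: 3.15 + 284 + 57.4 + 9.43 + 8.94 = 362.92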